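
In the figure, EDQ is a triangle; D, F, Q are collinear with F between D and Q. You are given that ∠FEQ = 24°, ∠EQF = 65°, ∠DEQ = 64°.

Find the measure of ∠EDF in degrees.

1. ∠DQE = 65°  [F on ray QD]
2. ∠EDQ = 51°  [△EDQ]
3. ∠EDF = 51°  [F on ray DQ]

∠EDF = 51°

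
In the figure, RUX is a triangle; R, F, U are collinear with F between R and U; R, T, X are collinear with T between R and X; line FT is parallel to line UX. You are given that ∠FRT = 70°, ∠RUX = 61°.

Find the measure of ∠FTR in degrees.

1. ∠URX = 70°  [F on RU, T on RX]
2. ∠RXU = 49°  [△RUX]
3. ∠FTR = 49°  [FT∥UX, corresponding at T]

∠FTR = 49°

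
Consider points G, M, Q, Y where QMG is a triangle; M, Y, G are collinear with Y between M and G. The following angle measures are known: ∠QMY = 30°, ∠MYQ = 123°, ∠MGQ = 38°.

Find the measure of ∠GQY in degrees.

1. ∠GYQ = 57°  [linear pair at Y on MG]
2. ∠QGY = 38°  [Y on ray GM]
3. ∠GQY = 85°  [△QYG]

∠GQY = 85°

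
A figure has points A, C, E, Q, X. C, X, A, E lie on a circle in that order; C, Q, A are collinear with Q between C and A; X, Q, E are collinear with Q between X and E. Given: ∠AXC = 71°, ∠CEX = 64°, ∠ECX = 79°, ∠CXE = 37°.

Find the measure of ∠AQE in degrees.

1. ∠AEC = 109°  [cyclic CXAE, opposite ∠X+∠E]
2. ∠CAE = 37°  [same arc CE]
3. ∠ACE = 34°  [△CAE]
4. ∠CQE = 82°  [△CQE]
5. ∠AQE = 98°  [linear pair at Q on CA]

∠AQE = 98°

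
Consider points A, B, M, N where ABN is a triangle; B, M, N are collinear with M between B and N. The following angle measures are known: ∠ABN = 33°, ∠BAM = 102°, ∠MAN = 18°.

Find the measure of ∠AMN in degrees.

∠AMN = 135°

1. ∠ABM = 33°  [M on ray BN]
2. ∠AMB = 45°  [△ABM]
3. ∠AMN = 135°  [linear pair at M on BN]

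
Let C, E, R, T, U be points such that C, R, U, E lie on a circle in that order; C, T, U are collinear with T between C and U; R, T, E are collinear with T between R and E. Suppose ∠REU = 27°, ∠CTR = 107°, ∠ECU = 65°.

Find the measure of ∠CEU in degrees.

∠CEU = 69°

1. ∠ETU = 107°  [vertical angles at T]
2. ∠CUE = 46°  [△UTE]
3. ∠CEU = 69°  [△CUE]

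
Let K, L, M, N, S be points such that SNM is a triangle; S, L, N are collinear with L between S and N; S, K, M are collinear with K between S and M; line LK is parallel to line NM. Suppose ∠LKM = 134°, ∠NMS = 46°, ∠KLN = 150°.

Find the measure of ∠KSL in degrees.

∠KSL = 104°

1. ∠LKS = 46°  [linear pair at K on SM]
2. ∠KLS = 30°  [linear pair at L on SN]
3. ∠KSL = 104°  [△SLK]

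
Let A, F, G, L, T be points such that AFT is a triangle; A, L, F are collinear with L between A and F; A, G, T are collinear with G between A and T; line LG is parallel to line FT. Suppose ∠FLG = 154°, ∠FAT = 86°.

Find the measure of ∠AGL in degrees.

∠AGL = 68°

1. ∠ALG = 26°  [linear pair at L on AF]
2. ∠GAL = 86°  [L on AF, G on AT]
3. ∠AGL = 68°  [△ALG]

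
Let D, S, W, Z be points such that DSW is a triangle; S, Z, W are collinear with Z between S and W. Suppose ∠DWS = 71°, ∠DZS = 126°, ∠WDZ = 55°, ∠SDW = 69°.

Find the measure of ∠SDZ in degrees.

1. ∠DSW = 40°  [△DSW]
2. ∠DSZ = 40°  [Z on ray SW]
3. ∠SDZ = 14°  [△DSZ]

∠SDZ = 14°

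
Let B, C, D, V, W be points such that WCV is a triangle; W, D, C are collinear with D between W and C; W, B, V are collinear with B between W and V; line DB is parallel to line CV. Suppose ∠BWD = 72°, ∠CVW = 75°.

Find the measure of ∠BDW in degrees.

∠BDW = 33°

1. ∠CWV = 72°  [D on WC, B on WV]
2. ∠VCW = 33°  [△WCV]
3. ∠BDW = 33°  [DB∥CV, corresponding at D]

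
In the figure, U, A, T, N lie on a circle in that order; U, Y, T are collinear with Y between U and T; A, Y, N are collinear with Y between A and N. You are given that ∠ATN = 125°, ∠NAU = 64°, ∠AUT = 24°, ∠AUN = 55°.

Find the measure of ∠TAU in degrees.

∠TAU = 95°

1. ∠ANU = 61°  [△UAN]
2. ∠ATU = 61°  [same arc UA]
3. ∠TAU = 95°  [△UAT]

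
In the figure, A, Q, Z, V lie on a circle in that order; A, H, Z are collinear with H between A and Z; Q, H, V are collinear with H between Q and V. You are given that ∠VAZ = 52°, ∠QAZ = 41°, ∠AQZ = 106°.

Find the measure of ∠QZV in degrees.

∠QZV = 87°

1. ∠VQZ = 52°  [same arc ZV]
2. ∠QVZ = 41°  [same arc QZ]
3. ∠QZV = 87°  [△QZV]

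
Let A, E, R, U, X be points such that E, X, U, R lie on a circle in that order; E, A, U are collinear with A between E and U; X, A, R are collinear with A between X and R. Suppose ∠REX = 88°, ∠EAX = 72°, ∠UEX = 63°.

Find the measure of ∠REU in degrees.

1. ∠RUX = 92°  [cyclic EXUR, opposite ∠E+∠U]
2. ∠URX = 63°  [same arc XU]
3. ∠RXU = 25°  [△XUR]
4. ∠REU = 25°  [same arc UR]

∠REU = 25°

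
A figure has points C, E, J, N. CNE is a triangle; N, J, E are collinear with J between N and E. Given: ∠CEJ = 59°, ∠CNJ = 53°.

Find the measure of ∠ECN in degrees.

1. ∠CEN = 59°  [J on ray EN]
2. ∠CNE = 53°  [J on ray NE]
3. ∠ECN = 68°  [△CNE]

∠ECN = 68°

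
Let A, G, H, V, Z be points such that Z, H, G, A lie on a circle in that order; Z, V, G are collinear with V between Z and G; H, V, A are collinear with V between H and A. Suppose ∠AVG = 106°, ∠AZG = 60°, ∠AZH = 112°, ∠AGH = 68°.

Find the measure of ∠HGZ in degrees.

1. ∠HVZ = 106°  [vertical angles at V]
2. ∠AHG = 60°  [same arc GA]
3. ∠GVH = 74°  [linear pair at V on ZG]
4. ∠HGZ = 46°  [△HVG]

∠HGZ = 46°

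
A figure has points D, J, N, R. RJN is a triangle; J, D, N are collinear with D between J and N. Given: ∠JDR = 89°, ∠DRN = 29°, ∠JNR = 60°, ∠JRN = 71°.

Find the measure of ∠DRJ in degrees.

1. ∠NJR = 49°  [△RJN]
2. ∠DJR = 49°  [D on ray JN]
3. ∠DRJ = 42°  [△RJD]

∠DRJ = 42°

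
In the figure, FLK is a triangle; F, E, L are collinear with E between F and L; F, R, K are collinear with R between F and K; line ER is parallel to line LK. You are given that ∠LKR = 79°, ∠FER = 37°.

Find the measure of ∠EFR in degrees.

1. ∠FKL = 79°  [R on ray KF]
2. ∠FLK = 37°  [ER∥LK, corresponding at E]
3. ∠KFL = 64°  [△FLK]
4. ∠EFR = 64°  [E on FL, R on FK]

∠EFR = 64°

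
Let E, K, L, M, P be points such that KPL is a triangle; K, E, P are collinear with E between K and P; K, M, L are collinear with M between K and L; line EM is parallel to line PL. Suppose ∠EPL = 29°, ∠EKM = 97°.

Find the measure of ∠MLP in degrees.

∠MLP = 54°

1. ∠KPL = 29°  [E on ray PK]
2. ∠LKP = 97°  [E on KP, M on KL]
3. ∠KLP = 54°  [△KPL]
4. ∠MLP = 54°  [M on ray LK]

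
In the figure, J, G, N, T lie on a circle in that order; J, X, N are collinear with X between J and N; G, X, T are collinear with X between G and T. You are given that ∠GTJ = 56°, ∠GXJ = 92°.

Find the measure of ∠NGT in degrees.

1. ∠GNJ = 56°  [same arc JG]
2. ∠GXN = 88°  [linear pair at X on JN]
3. ∠NGT = 36°  [△GXN]

∠NGT = 36°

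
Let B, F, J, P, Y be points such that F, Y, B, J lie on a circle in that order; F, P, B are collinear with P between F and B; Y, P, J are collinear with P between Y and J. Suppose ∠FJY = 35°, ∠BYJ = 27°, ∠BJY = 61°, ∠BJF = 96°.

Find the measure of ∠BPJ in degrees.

∠BPJ = 62°

1. ∠BFJ = 27°  [same arc BJ]
2. ∠FBJ = 57°  [△FBJ]
3. ∠BPJ = 62°  [△BPJ]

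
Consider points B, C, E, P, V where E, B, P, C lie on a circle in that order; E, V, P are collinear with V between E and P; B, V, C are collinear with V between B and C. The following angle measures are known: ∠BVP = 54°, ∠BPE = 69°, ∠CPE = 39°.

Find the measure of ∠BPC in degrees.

∠BPC = 108°

1. ∠BCE = 69°  [same arc EB]
2. ∠CBE = 39°  [same arc EC]
3. ∠BEC = 72°  [△EBC]
4. ∠BPC = 108°  [cyclic EBPC, opposite ∠E+∠P]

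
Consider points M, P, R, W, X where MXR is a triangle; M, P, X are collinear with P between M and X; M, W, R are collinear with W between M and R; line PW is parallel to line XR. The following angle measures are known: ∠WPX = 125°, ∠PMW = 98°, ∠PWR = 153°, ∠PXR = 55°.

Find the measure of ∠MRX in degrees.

1. ∠MPW = 55°  [linear pair at P on MX]
2. ∠MWP = 27°  [△MPW]
3. ∠MRX = 27°  [PW∥XR, corresponding at W]

∠MRX = 27°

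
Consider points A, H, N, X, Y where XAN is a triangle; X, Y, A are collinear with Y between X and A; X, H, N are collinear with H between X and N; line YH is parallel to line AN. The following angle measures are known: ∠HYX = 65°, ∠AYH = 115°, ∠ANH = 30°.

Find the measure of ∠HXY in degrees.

∠HXY = 85°

1. ∠NAX = 65°  [YH∥AN, corresponding at Y]
2. ∠ANX = 30°  [H on ray NX]
3. ∠AXN = 85°  [△XAN]
4. ∠HXY = 85°  [Y on XA, H on XN]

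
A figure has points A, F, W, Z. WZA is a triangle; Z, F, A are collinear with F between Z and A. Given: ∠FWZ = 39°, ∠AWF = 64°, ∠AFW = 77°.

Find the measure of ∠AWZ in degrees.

∠AWZ = 103°

1. ∠FAW = 39°  [△WFA]
2. ∠WFZ = 103°  [linear pair at F on ZA]
3. ∠WAZ = 39°  [F on ray AZ]
4. ∠FZW = 38°  [△WZF]
5. ∠AZW = 38°  [F on ray ZA]
6. ∠AWZ = 103°  [△WZA]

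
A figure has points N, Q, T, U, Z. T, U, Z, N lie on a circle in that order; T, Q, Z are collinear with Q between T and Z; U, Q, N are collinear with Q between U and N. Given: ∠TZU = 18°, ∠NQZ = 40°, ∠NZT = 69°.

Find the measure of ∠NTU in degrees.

∠NTU = 93°

1. ∠TNU = 18°  [same arc TU]
2. ∠NUT = 69°  [same arc TN]
3. ∠NTU = 93°  [△TUN]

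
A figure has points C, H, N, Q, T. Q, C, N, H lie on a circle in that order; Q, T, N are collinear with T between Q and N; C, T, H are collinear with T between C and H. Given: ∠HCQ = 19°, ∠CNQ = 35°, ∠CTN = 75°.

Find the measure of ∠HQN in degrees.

∠HQN = 70°

1. ∠CHQ = 35°  [same arc QC]
2. ∠HTQ = 75°  [vertical angles at T]
3. ∠HQN = 70°  [△QTH]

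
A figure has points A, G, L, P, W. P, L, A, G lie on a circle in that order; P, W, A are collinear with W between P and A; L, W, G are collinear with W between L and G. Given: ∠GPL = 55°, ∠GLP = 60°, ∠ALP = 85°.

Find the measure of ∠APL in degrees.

1. ∠LGP = 65°  [△PLG]
2. ∠LAP = 65°  [same arc PL]
3. ∠APL = 30°  [△PLA]

∠APL = 30°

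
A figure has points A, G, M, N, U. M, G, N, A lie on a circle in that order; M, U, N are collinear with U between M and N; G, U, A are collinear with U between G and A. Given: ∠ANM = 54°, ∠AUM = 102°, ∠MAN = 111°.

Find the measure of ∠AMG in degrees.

1. ∠AGM = 54°  [same arc MA]
2. ∠AMN = 15°  [△MNA]
3. ∠GAM = 63°  [△MUA]
4. ∠AMG = 63°  [△MGA]

∠AMG = 63°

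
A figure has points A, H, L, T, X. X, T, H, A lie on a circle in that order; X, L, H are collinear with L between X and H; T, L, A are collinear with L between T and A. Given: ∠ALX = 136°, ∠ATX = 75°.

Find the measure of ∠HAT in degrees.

∠HAT = 61°

1. ∠ALH = 44°  [linear pair at L on XH]
2. ∠AHX = 75°  [same arc XA]
3. ∠HAT = 61°  [△HLA]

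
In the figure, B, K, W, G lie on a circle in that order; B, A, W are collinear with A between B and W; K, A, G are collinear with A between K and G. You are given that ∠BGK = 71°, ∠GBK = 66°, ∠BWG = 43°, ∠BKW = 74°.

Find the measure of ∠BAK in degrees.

∠BAK = 102°

1. ∠BWK = 71°  [same arc BK]
2. ∠BKG = 43°  [△BKG]
3. ∠KBW = 35°  [△BKW]
4. ∠BAK = 102°  [△BAK]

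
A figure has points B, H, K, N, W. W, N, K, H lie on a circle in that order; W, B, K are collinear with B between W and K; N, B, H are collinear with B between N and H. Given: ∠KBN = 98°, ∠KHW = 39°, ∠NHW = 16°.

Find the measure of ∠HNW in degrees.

1. ∠NBW = 82°  [linear pair at B on WK]
2. ∠KNW = 141°  [cyclic WNKH, opposite ∠N+∠H]
3. ∠NKW = 16°  [same arc WN]
4. ∠KWN = 23°  [△WNK]
5. ∠HNW = 75°  [△WBN]

∠HNW = 75°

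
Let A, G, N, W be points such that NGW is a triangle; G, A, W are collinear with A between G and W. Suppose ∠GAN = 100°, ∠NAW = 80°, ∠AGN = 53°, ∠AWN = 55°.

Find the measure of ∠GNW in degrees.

1. ∠NGW = 53°  [A on ray GW]
2. ∠GWN = 55°  [A on ray WG]
3. ∠GNW = 72°  [△NGW]

∠GNW = 72°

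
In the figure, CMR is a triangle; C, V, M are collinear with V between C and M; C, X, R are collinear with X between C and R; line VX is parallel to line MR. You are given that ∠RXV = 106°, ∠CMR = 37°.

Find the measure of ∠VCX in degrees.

1. ∠CXV = 74°  [linear pair at X on CR]
2. ∠CVX = 37°  [VX∥MR, corresponding at V]
3. ∠VCX = 69°  [△CVX]

∠VCX = 69°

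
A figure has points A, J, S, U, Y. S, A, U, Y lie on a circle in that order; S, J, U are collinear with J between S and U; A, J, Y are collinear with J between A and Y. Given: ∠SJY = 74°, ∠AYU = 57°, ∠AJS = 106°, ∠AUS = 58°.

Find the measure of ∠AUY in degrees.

∠AUY = 75°

1. ∠AJU = 74°  [vertical angles at J]
2. ∠UAY = 48°  [△AJU]
3. ∠AUY = 75°  [△AUY]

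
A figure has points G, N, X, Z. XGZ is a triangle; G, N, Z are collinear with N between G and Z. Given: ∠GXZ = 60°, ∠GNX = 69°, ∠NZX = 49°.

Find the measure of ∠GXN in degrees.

1. ∠GZX = 49°  [N on ray ZG]
2. ∠XGZ = 71°  [△XGZ]
3. ∠NGX = 71°  [N on ray GZ]
4. ∠GXN = 40°  [△XGN]

∠GXN = 40°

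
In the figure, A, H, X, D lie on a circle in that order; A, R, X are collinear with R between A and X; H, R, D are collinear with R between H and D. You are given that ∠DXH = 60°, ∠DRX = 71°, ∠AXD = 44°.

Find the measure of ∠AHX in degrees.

1. ∠DAH = 120°  [cyclic AHXD, opposite ∠A+∠X]
2. ∠ARH = 71°  [vertical angles at R]
3. ∠AHD = 44°  [same arc AD]
4. ∠ADH = 16°  [△AHD]
5. ∠HAX = 65°  [△ARH]
6. ∠AXH = 16°  [same arc AH]
7. ∠AHX = 99°  [△AHX]

∠AHX = 99°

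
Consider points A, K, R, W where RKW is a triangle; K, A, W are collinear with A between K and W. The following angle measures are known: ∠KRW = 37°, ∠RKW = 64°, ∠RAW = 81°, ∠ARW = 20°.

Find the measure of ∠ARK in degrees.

∠ARK = 17°

1. ∠AKR = 64°  [A on ray KW]
2. ∠KAR = 99°  [linear pair at A on KW]
3. ∠ARK = 17°  [△RKA]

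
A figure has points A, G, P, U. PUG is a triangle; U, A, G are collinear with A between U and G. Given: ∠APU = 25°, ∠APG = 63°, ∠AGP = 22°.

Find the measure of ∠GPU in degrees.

1. ∠GAP = 95°  [△PAG]
2. ∠PGU = 22°  [A on ray GU]
3. ∠PAU = 85°  [linear pair at A on UG]
4. ∠AUP = 70°  [△PUA]
5. ∠GUP = 70°  [A on ray UG]
6. ∠GPU = 88°  [△PUG]

∠GPU = 88°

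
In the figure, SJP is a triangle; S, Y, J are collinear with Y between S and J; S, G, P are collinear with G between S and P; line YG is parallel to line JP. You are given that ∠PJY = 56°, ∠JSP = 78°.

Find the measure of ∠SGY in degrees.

∠SGY = 46°

1. ∠PJS = 56°  [Y on ray JS]
2. ∠JPS = 46°  [△SJP]
3. ∠SGY = 46°  [YG∥JP, corresponding at G]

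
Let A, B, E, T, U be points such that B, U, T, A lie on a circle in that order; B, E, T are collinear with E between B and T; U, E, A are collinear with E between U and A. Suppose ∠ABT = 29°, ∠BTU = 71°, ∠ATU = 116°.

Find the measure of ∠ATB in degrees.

∠ATB = 45°

1. ∠BAU = 71°  [same arc BU]
2. ∠ABU = 64°  [cyclic BUTA, opposite ∠B+∠T]
3. ∠AUB = 45°  [△BUA]
4. ∠ATB = 45°  [same arc BA]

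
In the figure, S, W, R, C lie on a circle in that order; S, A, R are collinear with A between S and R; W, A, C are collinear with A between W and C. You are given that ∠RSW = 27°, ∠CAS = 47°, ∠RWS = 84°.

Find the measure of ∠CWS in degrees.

∠CWS = 20°

1. ∠RCW = 27°  [same arc WR]
2. ∠CAR = 133°  [linear pair at A on SR]
3. ∠CRS = 20°  [△RAC]
4. ∠CWS = 20°  [same arc SC]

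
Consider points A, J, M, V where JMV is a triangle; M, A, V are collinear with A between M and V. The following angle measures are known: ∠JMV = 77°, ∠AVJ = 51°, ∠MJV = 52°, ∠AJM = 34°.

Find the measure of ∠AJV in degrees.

∠AJV = 18°

1. ∠AMJ = 77°  [A on ray MV]
2. ∠JAM = 69°  [△JMA]
3. ∠JAV = 111°  [linear pair at A on MV]
4. ∠AJV = 18°  [△JAV]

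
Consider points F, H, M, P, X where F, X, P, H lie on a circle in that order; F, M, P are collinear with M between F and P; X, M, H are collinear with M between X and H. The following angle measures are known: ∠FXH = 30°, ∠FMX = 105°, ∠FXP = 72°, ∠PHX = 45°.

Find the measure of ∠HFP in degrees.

1. ∠FPH = 30°  [same arc FH]
2. ∠FHP = 108°  [cyclic FXPH, opposite ∠X+∠H]
3. ∠HFP = 42°  [△FPH]

∠HFP = 42°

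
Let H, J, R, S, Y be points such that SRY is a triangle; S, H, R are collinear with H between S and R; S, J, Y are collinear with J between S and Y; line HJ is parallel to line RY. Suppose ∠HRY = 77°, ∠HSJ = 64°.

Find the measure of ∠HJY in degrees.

∠HJY = 141°

1. ∠SRY = 77°  [H on ray RS]
2. ∠RSY = 64°  [H on SR, J on SY]
3. ∠RYS = 39°  [△SRY]
4. ∠HJS = 39°  [HJ∥RY, corresponding at J]
5. ∠HJY = 141°  [linear pair at J on SY]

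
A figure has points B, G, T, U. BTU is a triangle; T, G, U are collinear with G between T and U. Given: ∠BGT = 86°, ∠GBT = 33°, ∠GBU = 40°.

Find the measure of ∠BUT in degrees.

1. ∠BGU = 94°  [linear pair at G on TU]
2. ∠BUG = 46°  [△BGU]
3. ∠BUT = 46°  [G on ray UT]

∠BUT = 46°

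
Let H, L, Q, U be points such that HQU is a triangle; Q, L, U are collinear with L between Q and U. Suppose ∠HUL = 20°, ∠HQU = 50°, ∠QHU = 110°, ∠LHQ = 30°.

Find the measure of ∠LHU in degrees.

∠LHU = 80°

1. ∠HQL = 50°  [L on ray QU]
2. ∠HLQ = 100°  [△HQL]
3. ∠HLU = 80°  [linear pair at L on QU]
4. ∠LHU = 80°  [△HLU]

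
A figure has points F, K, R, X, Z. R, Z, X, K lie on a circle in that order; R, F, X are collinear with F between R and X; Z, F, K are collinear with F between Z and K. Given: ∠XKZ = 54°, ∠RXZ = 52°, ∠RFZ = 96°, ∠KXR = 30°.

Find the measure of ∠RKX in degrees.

1. ∠XRZ = 54°  [same arc ZX]
2. ∠RZX = 74°  [△RZX]
3. ∠RKX = 106°  [cyclic RZXK, opposite ∠Z+∠K]

∠RKX = 106°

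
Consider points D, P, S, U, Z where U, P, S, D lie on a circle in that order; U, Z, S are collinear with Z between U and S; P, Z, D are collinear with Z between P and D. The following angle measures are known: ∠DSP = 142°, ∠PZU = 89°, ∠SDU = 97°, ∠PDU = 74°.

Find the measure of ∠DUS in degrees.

1. ∠DZS = 89°  [vertical angles at Z]
2. ∠DZU = 91°  [linear pair at Z on US]
3. ∠DUS = 15°  [△UZD]

∠DUS = 15°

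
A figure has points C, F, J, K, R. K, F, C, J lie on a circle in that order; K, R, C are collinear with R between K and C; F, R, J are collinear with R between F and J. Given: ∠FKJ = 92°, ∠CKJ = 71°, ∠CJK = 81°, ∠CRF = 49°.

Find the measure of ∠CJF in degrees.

1. ∠FCJ = 88°  [cyclic KFCJ, opposite ∠K+∠C]
2. ∠CFJ = 71°  [same arc CJ]
3. ∠CJF = 21°  [△FCJ]

∠CJF = 21°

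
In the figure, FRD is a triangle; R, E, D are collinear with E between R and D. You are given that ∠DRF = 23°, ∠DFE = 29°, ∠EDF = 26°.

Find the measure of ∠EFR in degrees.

1. ∠ERF = 23°  [E on ray RD]
2. ∠DEF = 125°  [△FED]
3. ∠FER = 55°  [linear pair at E on RD]
4. ∠EFR = 102°  [△FRE]

∠EFR = 102°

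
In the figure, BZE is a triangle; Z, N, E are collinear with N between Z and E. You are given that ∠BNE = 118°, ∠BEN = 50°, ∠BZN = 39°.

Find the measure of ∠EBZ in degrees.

1. ∠BEZ = 50°  [N on ray EZ]
2. ∠BZE = 39°  [N on ray ZE]
3. ∠EBZ = 91°  [△BZE]

∠EBZ = 91°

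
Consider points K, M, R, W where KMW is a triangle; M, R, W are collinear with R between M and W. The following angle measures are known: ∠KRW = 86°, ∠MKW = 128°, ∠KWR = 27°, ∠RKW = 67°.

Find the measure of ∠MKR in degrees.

∠MKR = 61°

1. ∠KRM = 94°  [linear pair at R on MW]
2. ∠KWM = 27°  [R on ray WM]
3. ∠KMW = 25°  [△KMW]
4. ∠KMR = 25°  [R on ray MW]
5. ∠MKR = 61°  [△KMR]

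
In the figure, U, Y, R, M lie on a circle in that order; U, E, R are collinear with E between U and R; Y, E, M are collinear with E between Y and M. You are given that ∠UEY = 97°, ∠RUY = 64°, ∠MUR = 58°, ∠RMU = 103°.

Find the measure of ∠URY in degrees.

∠URY = 39°

1. ∠REY = 83°  [linear pair at E on UR]
2. ∠MYR = 58°  [same arc RM]
3. ∠URY = 39°  [△YER]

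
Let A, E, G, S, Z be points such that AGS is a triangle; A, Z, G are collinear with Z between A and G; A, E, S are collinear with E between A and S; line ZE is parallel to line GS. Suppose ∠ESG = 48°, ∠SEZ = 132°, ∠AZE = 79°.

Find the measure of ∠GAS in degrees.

1. ∠ASG = 48°  [E on ray SA]
2. ∠AGS = 79°  [ZE∥GS, corresponding at Z]
3. ∠GAS = 53°  [△AGS]

∠GAS = 53°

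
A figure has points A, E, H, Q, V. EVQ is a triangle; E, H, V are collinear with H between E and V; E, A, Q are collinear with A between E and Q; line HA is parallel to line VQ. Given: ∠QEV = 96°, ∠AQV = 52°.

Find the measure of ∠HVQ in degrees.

∠HVQ = 32°

1. ∠EQV = 52°  [A on ray QE]
2. ∠EVQ = 32°  [△EVQ]
3. ∠HVQ = 32°  [H on ray VE]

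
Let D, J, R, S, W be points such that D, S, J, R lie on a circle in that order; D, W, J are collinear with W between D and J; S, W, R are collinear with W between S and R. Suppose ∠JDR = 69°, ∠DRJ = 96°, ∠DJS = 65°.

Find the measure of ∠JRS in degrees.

1. ∠DSJ = 84°  [cyclic DSJR, opposite ∠S+∠R]
2. ∠JDS = 31°  [△DSJ]
3. ∠JRS = 31°  [same arc SJ]

∠JRS = 31°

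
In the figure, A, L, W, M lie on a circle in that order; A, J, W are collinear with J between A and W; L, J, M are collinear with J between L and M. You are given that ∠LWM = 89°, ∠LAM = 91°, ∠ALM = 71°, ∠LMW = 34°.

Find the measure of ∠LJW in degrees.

1. ∠MLW = 57°  [△LWM]
2. ∠AML = 18°  [△ALM]
3. ∠AWL = 18°  [same arc AL]
4. ∠LJW = 105°  [△LJW]

∠LJW = 105°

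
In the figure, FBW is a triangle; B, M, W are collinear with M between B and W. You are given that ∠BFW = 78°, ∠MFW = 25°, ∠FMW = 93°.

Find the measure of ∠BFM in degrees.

∠BFM = 53°

1. ∠FWM = 62°  [△FMW]
2. ∠BMF = 87°  [linear pair at M on BW]
3. ∠BWF = 62°  [M on ray WB]
4. ∠FBW = 40°  [△FBW]
5. ∠FBM = 40°  [M on ray BW]
6. ∠BFM = 53°  [△FBM]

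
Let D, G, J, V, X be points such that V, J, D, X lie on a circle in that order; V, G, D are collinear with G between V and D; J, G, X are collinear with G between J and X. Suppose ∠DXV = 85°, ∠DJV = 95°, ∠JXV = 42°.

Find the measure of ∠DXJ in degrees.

∠DXJ = 43°

1. ∠JDV = 42°  [same arc VJ]
2. ∠DVJ = 43°  [△VJD]
3. ∠DXJ = 43°  [same arc JD]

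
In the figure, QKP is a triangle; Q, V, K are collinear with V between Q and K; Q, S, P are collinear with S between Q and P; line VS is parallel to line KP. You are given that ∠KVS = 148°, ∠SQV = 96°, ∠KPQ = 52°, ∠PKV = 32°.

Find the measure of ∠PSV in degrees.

∠PSV = 128°

1. ∠QVS = 32°  [linear pair at V on QK]
2. ∠QSV = 52°  [△QVS]
3. ∠PSV = 128°  [linear pair at S on QP]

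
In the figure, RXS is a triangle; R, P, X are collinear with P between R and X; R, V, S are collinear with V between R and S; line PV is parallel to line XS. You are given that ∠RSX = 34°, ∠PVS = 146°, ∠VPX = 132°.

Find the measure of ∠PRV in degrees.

∠PRV = 98°

1. ∠PVR = 34°  [PV∥XS, corresponding at V]
2. ∠RPV = 48°  [linear pair at P on RX]
3. ∠PRV = 98°  [△RPV]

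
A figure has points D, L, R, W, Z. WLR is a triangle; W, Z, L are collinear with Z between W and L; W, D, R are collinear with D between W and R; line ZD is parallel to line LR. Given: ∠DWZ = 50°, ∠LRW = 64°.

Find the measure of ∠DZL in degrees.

∠DZL = 114°

1. ∠LWR = 50°  [Z on WL, D on WR]
2. ∠RLW = 66°  [△WLR]
3. ∠DZW = 66°  [ZD∥LR, corresponding at Z]
4. ∠DZL = 114°  [linear pair at Z on WL]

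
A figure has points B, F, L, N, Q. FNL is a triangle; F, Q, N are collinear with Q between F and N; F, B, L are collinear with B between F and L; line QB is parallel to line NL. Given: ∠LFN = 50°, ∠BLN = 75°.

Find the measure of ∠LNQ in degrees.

∠LNQ = 55°

1. ∠FLN = 75°  [B on ray LF]
2. ∠FNL = 55°  [△FNL]
3. ∠LNQ = 55°  [Q on ray NF]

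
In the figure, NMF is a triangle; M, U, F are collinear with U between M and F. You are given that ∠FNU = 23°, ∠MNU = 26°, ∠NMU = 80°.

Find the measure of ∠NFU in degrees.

1. ∠MUN = 74°  [△NMU]
2. ∠FUN = 106°  [linear pair at U on MF]
3. ∠NFU = 51°  [△NUF]

∠NFU = 51°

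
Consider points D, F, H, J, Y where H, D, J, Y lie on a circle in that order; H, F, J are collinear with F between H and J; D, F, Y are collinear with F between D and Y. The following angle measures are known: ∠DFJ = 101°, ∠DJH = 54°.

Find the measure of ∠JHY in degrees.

∠JHY = 25°

1. ∠HFY = 101°  [vertical angles at F]
2. ∠DYH = 54°  [same arc HD]
3. ∠JHY = 25°  [△HFY]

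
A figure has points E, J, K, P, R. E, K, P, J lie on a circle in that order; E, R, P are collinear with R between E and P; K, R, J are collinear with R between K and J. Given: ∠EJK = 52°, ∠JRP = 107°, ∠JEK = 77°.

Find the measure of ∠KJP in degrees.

∠KJP = 22°

1. ∠EKJ = 51°  [△EKJ]
2. ∠EPJ = 51°  [same arc EJ]
3. ∠KJP = 22°  [△PRJ]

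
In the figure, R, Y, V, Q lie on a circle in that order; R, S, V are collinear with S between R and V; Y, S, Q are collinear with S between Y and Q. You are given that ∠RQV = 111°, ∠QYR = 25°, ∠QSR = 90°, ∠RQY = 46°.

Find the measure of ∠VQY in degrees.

∠VQY = 65°

1. ∠QVR = 25°  [same arc RQ]
2. ∠QSV = 90°  [linear pair at S on RV]
3. ∠VQY = 65°  [△VSQ]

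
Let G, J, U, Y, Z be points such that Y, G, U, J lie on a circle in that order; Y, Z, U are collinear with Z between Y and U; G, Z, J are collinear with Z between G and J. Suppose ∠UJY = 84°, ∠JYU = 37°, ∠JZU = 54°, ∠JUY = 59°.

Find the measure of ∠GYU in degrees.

∠GYU = 67°

1. ∠GZY = 54°  [vertical angles at Z]
2. ∠JGY = 59°  [same arc YJ]
3. ∠GYU = 67°  [△YZG]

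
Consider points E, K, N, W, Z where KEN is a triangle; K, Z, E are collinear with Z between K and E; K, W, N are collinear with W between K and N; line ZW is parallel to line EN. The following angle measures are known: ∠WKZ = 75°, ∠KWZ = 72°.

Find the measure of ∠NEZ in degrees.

1. ∠KZW = 33°  [△KZW]
2. ∠EZW = 147°  [linear pair at Z on KE]
3. ∠NEZ = 33°  [ZW∥EN, co-interior at E–Z]

∠NEZ = 33°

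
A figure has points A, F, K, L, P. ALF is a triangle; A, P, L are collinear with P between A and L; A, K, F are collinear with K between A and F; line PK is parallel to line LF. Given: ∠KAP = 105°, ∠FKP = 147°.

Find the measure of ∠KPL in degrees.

1. ∠AKP = 33°  [linear pair at K on AF]
2. ∠APK = 42°  [△APK]
3. ∠KPL = 138°  [linear pair at P on AL]

∠KPL = 138°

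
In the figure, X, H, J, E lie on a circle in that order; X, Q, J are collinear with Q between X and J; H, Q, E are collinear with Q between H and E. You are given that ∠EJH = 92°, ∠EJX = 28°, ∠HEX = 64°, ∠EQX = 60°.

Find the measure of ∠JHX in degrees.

∠JHX = 84°

1. ∠EXJ = 56°  [△XQE]
2. ∠JEX = 96°  [△XJE]
3. ∠JHX = 84°  [cyclic XHJE, opposite ∠H+∠E]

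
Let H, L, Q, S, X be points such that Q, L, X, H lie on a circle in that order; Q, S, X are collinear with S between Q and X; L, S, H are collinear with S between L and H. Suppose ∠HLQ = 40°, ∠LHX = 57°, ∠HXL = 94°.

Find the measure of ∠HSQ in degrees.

∠HSQ = 97°

1. ∠HXQ = 40°  [same arc QH]
2. ∠HSX = 83°  [△XSH]
3. ∠HSQ = 97°  [linear pair at S on QX]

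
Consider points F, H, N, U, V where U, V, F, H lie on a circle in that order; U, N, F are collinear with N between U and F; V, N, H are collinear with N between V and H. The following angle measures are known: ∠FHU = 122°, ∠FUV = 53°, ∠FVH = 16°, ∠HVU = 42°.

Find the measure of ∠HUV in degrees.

1. ∠FHV = 53°  [same arc VF]
2. ∠HFV = 111°  [△VFH]
3. ∠HUV = 69°  [cyclic UVFH, opposite ∠U+∠F]

∠HUV = 69°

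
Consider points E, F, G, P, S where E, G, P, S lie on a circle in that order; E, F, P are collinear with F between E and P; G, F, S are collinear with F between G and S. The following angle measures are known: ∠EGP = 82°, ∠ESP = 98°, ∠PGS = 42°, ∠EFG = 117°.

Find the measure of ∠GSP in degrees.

1. ∠PES = 42°  [same arc PS]
2. ∠PFS = 117°  [vertical angles at F]
3. ∠EPS = 40°  [△EPS]
4. ∠GSP = 23°  [△PFS]

∠GSP = 23°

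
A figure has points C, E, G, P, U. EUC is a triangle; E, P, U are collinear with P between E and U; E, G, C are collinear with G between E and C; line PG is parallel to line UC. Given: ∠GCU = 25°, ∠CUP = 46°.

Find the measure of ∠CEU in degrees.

∠CEU = 109°

1. ∠ECU = 25°  [G on ray CE]
2. ∠CUE = 46°  [P on ray UE]
3. ∠CEU = 109°  [△EUC]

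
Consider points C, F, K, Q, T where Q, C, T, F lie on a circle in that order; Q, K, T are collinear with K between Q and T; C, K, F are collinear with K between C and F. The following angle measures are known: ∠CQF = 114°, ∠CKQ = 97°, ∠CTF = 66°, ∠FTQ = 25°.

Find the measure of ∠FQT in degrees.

∠FQT = 56°

1. ∠FKT = 97°  [vertical angles at K]
2. ∠FCQ = 25°  [same arc QF]
3. ∠FKQ = 83°  [linear pair at K on QT]
4. ∠CFQ = 41°  [△QCF]
5. ∠FQT = 56°  [△QKF]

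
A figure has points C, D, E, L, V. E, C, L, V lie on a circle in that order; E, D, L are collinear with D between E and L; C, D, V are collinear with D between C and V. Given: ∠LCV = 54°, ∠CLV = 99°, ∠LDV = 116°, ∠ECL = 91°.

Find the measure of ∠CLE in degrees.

1. ∠LEV = 54°  [same arc LV]
2. ∠EDV = 64°  [linear pair at D on EL]
3. ∠CVE = 62°  [△EDV]
4. ∠CLE = 62°  [same arc EC]

∠CLE = 62°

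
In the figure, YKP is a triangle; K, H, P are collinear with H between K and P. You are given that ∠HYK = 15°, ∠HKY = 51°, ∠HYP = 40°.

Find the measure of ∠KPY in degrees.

1. ∠KHY = 114°  [△YKH]
2. ∠PHY = 66°  [linear pair at H on KP]
3. ∠HPY = 74°  [△YHP]
4. ∠KPY = 74°  [H on ray PK]

∠KPY = 74°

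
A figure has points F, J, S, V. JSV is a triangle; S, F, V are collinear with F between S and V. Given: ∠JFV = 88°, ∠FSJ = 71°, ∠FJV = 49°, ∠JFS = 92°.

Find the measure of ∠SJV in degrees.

∠SJV = 66°

1. ∠FVJ = 43°  [△JFV]
2. ∠JSV = 71°  [F on ray SV]
3. ∠JVS = 43°  [F on ray VS]
4. ∠SJV = 66°  [△JSV]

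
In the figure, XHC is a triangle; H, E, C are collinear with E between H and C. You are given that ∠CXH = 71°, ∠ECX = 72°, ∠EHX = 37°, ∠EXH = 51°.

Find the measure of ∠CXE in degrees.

∠CXE = 20°

1. ∠HEX = 92°  [△XHE]
2. ∠CEX = 88°  [linear pair at E on HC]
3. ∠CXE = 20°  [△XEC]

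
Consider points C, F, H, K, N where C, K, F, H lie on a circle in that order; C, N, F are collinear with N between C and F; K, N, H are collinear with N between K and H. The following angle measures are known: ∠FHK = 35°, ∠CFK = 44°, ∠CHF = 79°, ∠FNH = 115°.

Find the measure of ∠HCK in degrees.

1. ∠FCK = 35°  [same arc KF]
2. ∠CHK = 44°  [same arc CK]
3. ∠CNK = 115°  [vertical angles at N]
4. ∠CKH = 30°  [△CNK]
5. ∠HCK = 106°  [△CKH]

∠HCK = 106°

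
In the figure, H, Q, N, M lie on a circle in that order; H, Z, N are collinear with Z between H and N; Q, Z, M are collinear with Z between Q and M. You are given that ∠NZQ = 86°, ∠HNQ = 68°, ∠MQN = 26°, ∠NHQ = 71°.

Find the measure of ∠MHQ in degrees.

1. ∠HZQ = 94°  [linear pair at Z on HN]
2. ∠HMQ = 68°  [same arc HQ]
3. ∠HQM = 15°  [△HZQ]
4. ∠MHQ = 97°  [△HQM]

∠MHQ = 97°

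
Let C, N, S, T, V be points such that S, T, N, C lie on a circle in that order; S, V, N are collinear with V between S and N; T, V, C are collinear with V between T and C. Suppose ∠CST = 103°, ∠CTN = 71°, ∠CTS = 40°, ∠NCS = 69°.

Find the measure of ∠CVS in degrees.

1. ∠SCT = 37°  [△STC]
2. ∠CSN = 71°  [same arc NC]
3. ∠CVS = 72°  [△SVC]

∠CVS = 72°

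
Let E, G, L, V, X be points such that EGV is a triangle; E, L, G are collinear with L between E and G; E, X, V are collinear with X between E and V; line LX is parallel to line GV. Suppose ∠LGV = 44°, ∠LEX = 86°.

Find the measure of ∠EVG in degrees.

1. ∠EGV = 44°  [L on ray GE]
2. ∠GEV = 86°  [L on EG, X on EV]
3. ∠EVG = 50°  [△EGV]

∠EVG = 50°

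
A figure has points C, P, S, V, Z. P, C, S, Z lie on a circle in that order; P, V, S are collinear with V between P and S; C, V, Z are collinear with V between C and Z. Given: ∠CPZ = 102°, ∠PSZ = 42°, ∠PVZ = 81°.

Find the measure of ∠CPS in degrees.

1. ∠PCZ = 42°  [same arc PZ]
2. ∠CVS = 81°  [vertical angles at V]
3. ∠CVP = 99°  [linear pair at V on PS]
4. ∠CPS = 39°  [△PVC]

∠CPS = 39°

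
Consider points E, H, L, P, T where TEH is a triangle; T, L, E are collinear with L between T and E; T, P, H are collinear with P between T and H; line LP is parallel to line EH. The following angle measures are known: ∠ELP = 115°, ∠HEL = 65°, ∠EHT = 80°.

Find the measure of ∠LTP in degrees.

∠LTP = 35°

1. ∠PLT = 65°  [linear pair at L on TE]
2. ∠LPT = 80°  [LP∥EH, corresponding at P]
3. ∠LTP = 35°  [△TLP]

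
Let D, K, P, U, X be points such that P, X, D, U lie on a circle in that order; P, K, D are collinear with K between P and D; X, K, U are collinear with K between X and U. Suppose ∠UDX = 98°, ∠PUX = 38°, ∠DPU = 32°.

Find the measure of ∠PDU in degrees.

1. ∠UPX = 82°  [cyclic PXDU, opposite ∠P+∠D]
2. ∠PXU = 60°  [△PXU]
3. ∠PDU = 60°  [same arc PU]

∠PDU = 60°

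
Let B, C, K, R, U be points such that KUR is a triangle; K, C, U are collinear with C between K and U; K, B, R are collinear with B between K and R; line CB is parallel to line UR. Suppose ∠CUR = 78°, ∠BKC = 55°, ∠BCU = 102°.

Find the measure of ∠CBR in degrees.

∠CBR = 133°

1. ∠BCK = 78°  [linear pair at C on KU]
2. ∠CBK = 47°  [△KCB]
3. ∠CBR = 133°  [linear pair at B on KR]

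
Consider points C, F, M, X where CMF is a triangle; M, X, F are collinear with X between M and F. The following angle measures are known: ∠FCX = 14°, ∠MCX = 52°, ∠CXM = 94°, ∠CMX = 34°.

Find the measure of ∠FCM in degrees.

∠FCM = 66°

1. ∠CXF = 86°  [linear pair at X on MF]
2. ∠CMF = 34°  [X on ray MF]
3. ∠CFX = 80°  [△CXF]
4. ∠CFM = 80°  [X on ray FM]
5. ∠FCM = 66°  [△CMF]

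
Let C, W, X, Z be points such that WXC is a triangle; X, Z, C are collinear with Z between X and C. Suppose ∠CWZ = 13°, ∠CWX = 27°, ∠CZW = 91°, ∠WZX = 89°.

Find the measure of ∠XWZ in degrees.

1. ∠WCZ = 76°  [△WZC]
2. ∠WCX = 76°  [Z on ray CX]
3. ∠CXW = 77°  [△WXC]
4. ∠WXZ = 77°  [Z on ray XC]
5. ∠XWZ = 14°  [△WXZ]

∠XWZ = 14°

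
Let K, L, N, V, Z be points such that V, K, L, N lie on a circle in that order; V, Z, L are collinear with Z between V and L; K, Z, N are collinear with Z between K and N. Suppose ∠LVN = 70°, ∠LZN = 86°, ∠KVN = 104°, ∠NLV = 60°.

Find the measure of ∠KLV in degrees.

∠KLV = 16°

1. ∠LNV = 50°  [△VLN]
2. ∠KZV = 86°  [vertical angles at Z]
3. ∠NKV = 60°  [same arc VN]
4. ∠LKV = 130°  [cyclic VKLN, opposite ∠K+∠N]
5. ∠KVL = 34°  [△VZK]
6. ∠KLV = 16°  [△VKL]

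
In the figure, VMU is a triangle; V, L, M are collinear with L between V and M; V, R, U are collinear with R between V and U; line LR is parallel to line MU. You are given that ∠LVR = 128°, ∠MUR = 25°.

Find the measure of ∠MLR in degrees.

∠MLR = 153°

1. ∠MVU = 128°  [L on VM, R on VU]
2. ∠MUV = 25°  [R on ray UV]
3. ∠UMV = 27°  [△VMU]
4. ∠RLV = 27°  [LR∥MU, corresponding at L]
5. ∠MLR = 153°  [linear pair at L on VM]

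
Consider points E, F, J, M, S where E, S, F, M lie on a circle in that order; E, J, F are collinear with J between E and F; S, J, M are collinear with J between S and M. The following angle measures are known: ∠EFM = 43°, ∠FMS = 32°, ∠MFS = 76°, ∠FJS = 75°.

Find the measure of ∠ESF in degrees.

∠ESF = 115°

1. ∠FES = 32°  [same arc SF]
2. ∠FSM = 72°  [△SFM]
3. ∠EFS = 33°  [△SJF]
4. ∠ESF = 115°  [△ESF]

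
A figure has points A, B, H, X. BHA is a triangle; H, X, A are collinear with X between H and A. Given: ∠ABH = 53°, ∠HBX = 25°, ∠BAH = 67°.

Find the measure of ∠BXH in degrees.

1. ∠AHB = 60°  [△BHA]
2. ∠BHX = 60°  [X on ray HA]
3. ∠BXH = 95°  [△BHX]

∠BXH = 95°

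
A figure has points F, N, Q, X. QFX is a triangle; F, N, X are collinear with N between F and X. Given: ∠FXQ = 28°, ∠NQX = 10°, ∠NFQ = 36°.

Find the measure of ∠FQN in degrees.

∠FQN = 106°

1. ∠NXQ = 28°  [N on ray XF]
2. ∠QNX = 142°  [△QNX]
3. ∠FNQ = 38°  [linear pair at N on FX]
4. ∠FQN = 106°  [△QFN]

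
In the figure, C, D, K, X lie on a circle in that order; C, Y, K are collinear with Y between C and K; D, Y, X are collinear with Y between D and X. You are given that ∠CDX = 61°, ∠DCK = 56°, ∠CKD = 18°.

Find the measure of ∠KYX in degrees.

∠KYX = 63°

1. ∠CKX = 61°  [same arc CX]
2. ∠DXK = 56°  [same arc DK]
3. ∠KYX = 63°  [△KYX]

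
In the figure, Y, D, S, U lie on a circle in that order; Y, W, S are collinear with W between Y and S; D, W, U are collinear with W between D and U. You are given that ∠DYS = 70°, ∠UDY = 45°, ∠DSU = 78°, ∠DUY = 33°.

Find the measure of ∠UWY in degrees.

∠UWY = 115°

1. ∠DUS = 70°  [same arc DS]
2. ∠USY = 45°  [same arc YU]
3. ∠SWU = 65°  [△SWU]
4. ∠UWY = 115°  [linear pair at W on YS]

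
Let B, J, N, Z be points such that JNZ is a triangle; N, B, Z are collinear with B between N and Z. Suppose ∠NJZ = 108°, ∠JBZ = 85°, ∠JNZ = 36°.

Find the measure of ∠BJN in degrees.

∠BJN = 49°

1. ∠JBN = 95°  [linear pair at B on NZ]
2. ∠BNJ = 36°  [B on ray NZ]
3. ∠BJN = 49°  [△JNB]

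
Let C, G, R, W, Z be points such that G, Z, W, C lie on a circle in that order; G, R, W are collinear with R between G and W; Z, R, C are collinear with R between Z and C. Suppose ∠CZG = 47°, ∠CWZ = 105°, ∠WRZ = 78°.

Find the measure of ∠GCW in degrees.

∠GCW = 89°

1. ∠CWG = 47°  [same arc GC]
2. ∠CGZ = 75°  [cyclic GZWC, opposite ∠G+∠W]
3. ∠CRG = 78°  [vertical angles at R]
4. ∠GCZ = 58°  [△GZC]
5. ∠CGW = 44°  [△GRC]
6. ∠GCW = 89°  [△GWC]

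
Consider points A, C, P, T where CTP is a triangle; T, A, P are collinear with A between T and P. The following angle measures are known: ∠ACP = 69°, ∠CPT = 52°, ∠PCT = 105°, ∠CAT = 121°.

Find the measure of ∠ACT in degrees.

∠ACT = 36°

1. ∠CTP = 23°  [△CTP]
2. ∠ATC = 23°  [A on ray TP]
3. ∠ACT = 36°  [△CTA]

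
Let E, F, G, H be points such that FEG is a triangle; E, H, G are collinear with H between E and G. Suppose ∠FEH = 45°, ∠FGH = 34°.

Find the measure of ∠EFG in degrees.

1. ∠FEG = 45°  [H on ray EG]
2. ∠EGF = 34°  [H on ray GE]
3. ∠EFG = 101°  [△FEG]

∠EFG = 101°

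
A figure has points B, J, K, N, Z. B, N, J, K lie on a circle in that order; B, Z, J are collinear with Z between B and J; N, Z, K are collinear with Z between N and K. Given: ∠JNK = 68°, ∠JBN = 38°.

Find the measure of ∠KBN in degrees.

1. ∠JKN = 38°  [same arc NJ]
2. ∠KJN = 74°  [△NJK]
3. ∠KBN = 106°  [cyclic BNJK, opposite ∠B+∠J]

∠KBN = 106°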